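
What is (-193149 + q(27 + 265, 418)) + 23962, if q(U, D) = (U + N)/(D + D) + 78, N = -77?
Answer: -141374909/836 ≈ -1.6911e+5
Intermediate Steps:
q(U, D) = 78 + (-77 + U)/(2*D) (q(U, D) = (U - 77)/(D + D) + 78 = (-77 + U)/((2*D)) + 78 = (-77 + U)*(1/(2*D)) + 78 = (-77 + U)/(2*D) + 78 = 78 + (-77 + U)/(2*D))
(-193149 + q(27 + 265, 418)) + 23962 = (-193149 + (½)*(-77 + (27 + 265) + 156*418)/418) + 23962 = (-193149 + (½)*(1/418)*(-77 + 292 + 65208)) + 23962 = (-193149 + (½)*(1/418)*65423) + 23962 = (-193149 + 65423/836) + 23962 = -161407141/836 + 23962 = -141374909/836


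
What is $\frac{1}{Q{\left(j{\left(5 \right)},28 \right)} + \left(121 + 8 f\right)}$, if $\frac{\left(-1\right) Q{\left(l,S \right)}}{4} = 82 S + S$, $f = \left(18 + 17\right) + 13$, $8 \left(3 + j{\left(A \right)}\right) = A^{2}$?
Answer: $- \frac{1}{8791} \approx -0.00011375$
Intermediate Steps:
$j{\left(A \right)} = -3 + \frac{A^{2}}{8}$
$f = 48$ ($f = 35 + 13 = 48$)
$Q{\left(l,S \right)} = - 332 S$ ($Q{\left(l,S \right)} = - 4 \left(82 S + S\right) = - 4 \cdot 83 S = - 332 S$)
$\frac{1}{Q{\left(j{\left(5 \right)},28 \right)} + \left(121 + 8 f\right)} = \frac{1}{\left(-332\right) 28 + \left(121 + 8 \cdot 48\right)} = \frac{1}{-9296 + \left(121 + 384\right)} = \frac{1}{-9296 + 505} = \frac{1}{-8791} = - \frac{1}{8791}$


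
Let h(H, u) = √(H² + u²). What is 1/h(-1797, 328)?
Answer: √3336793/3336793 ≈ 0.00054744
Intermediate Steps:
1/h(-1797, 328) = 1/(√((-1797)² + 328²)) = 1/(√(3229209 + 107584)) = 1/(√3336793) = √3336793/3336793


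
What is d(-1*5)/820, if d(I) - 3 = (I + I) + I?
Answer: -3/205 ≈ -0.014634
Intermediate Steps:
d(I) = 3 + 3*I (d(I) = 3 + ((I + I) + I) = 3 + (2*I + I) = 3 + 3*I)
d(-1*5)/820 = (3 + 3*(-1*5))/820 = (3 + 3*(-5))*(1/820) = (3 - 15)*(1/820) = -12*1/820 = -3/205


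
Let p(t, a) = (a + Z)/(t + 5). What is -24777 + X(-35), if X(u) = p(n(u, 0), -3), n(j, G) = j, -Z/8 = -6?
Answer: -49557/2 ≈ -24779.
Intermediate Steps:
Z = 48 (Z = -8*(-6) = 48)
p(t, a) = (48 + a)/(5 + t) (p(t, a) = (a + 48)/(t + 5) = (48 + a)/(5 + t))
X(u) = 45/(5 + u) (X(u) = (48 - 3)/(5 + u) = 45/(5 + u))
-24777 + X(-35) = -24777 + 45/(5 - 35) = -24777 + 45/(-30) = -24777 + 45*(-1/30) = -24777 - 3/2 = -49557/2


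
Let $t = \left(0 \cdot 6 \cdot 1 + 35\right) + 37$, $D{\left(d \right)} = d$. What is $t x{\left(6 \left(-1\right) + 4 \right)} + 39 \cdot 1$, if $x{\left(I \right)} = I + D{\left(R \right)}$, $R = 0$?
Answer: $-105$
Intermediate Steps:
$x{\left(I \right)} = I$ ($x{\left(I \right)} = I + 0 = I$)
$t = 72$ ($t = \left(0 \cdot 1 + 35\right) + 37 = \left(0 + 35\right) + 37 = 35 + 37 = 72$)
$t x{\left(6 \left(-1\right) + 4 \right)} + 39 \cdot 1 = 72 \left(6 \left(-1\right) + 4\right) + 39 \cdot 1 = 72 \left(-6 + 4\right) + 39 = 72 \left(-2\right) + 39 = -144 + 39 = -105$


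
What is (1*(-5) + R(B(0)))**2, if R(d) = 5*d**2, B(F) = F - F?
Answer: 25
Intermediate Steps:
B(F) = 0
(1*(-5) + R(B(0)))**2 = (1*(-5) + 5*0**2)**2 = (-5 + 5*0)**2 = (-5 + 0)**2 = (-5)**2 = 25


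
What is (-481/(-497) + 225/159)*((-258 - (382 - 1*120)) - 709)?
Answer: -77141872/26341 ≈ -2928.6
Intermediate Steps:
(-481/(-497) + 225/159)*((-258 - (382 - 1*120)) - 709) = (-481*(-1/497) + 225*(1/159))*((-258 - (382 - 120)) - 709) = (481/497 + 75/53)*((-258 - 1*262) - 709) = 62768*((-258 - 262) - 709)/26341 = 62768*(-520 - 709)/26341 = (62768/26341)*(-1229) = -77141872/26341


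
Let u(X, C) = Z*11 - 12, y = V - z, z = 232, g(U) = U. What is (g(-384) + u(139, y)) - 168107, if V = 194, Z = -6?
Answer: -168569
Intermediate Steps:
y = -38 (y = 194 - 1*232 = 194 - 232 = -38)
u(X, C) = -78 (u(X, C) = -6*11 - 12 = -66 - 12 = -78)
(g(-384) + u(139, y)) - 168107 = (-384 - 78) - 168107 = -462 - 168107 = -168569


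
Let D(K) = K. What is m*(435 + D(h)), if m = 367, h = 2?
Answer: 160379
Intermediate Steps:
m*(435 + D(h)) = 367*(435 + 2) = 367*437 = 160379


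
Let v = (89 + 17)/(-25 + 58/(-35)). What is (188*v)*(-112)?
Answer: 78117760/933 ≈ 83728.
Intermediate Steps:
v = -3710/933 (v = 106/(-25 + 58*(-1/35)) = 106/(-25 - 58/35) = 106/(-933/35) = 106*(-35/933) = -3710/933 ≈ -3.9764)
(188*v)*(-112) = (188*(-3710/933))*(-112) = -697480/933*(-112) = 78117760/933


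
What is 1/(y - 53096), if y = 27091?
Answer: -1/26005 ≈ -3.8454e-5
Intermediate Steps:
1/(y - 53096) = 1/(27091 - 53096) = 1/(-26005) = -1/26005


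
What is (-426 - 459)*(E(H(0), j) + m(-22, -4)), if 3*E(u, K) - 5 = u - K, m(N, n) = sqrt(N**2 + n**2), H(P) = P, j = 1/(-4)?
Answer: -6195/4 - 8850*sqrt(5) ≈ -21338.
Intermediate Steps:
j = -1/4 ≈ -0.25000
E(u, K) = 5/3 - K/3 + u/3 (E(u, K) = 5/3 + (u - K)/3 = 5/3 + (-K/3 + u/3) = 5/3 - K/3 + u/3)
(-426 - 459)*(E(H(0), j) + m(-22, -4)) = (-426 - 459)*((5/3 - 1/3*(-1/4) + (1/3)*0) + sqrt((-22)**2 + (-4)**2)) = -885*((5/3 + 1/12 + 0) + sqrt(484 + 16)) = -885*(7/4 + sqrt(500)) = -885*(7/4 + 10*sqrt(5)) = -6195/4 - 8850*sqrt(5)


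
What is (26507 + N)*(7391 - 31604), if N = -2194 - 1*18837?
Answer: -132590388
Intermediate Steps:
N = -21031 (N = -2194 - 18837 = -21031)
(26507 + N)*(7391 - 31604) = (26507 - 21031)*(7391 - 31604) = 5476*(-24213) = -132590388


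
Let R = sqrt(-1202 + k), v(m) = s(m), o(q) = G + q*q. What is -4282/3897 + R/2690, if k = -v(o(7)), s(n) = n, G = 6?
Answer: -4282/3897 + I*sqrt(1257)/2690 ≈ -1.0988 + 0.01318*I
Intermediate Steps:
o(q) = 6 + q**2 (o(q) = 6 + q*q = 6 + q**2)
v(m) = m
k = -55 (k = -(6 + 7**2) = -(6 + 49) = -1*55 = -55)
R = I*sqrt(1257) (R = sqrt(-1202 - 55) = sqrt(-1257) = I*sqrt(1257) ≈ 35.454*I)
-4282/3897 + R/2690 = -4282/3897 + (I*sqrt(1257))/2690 = -4282*1/3897 + (I*sqrt(1257))*(1/2690) = -4282/3897 + I*sqrt(1257)/2690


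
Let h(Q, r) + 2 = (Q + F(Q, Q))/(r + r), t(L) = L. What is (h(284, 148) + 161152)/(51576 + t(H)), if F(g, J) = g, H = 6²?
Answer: 5962621/1909644 ≈ 3.1224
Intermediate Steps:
H = 36
h(Q, r) = -2 + Q/r (h(Q, r) = -2 + (Q + Q)/(r + r) = -2 + (2*Q)/((2*r)) = -2 + (2*Q)*(1/(2*r)) = -2 + Q/r)
(h(284, 148) + 161152)/(51576 + t(H)) = ((-2 + 284/148) + 161152)/(51576 + 36) = ((-2 + 284*(1/148)) + 161152)/51612 = ((-2 + 71/37) + 161152)*(1/51612) = (-3/37 + 161152)*(1/51612) = (5962621/37)*(1/51612) = 5962621/1909644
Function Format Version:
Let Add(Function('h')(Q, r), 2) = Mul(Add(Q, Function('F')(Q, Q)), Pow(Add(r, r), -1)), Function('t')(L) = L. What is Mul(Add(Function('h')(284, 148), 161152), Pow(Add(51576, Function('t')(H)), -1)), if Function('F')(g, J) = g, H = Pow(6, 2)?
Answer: Rational(5962621, 1909644) ≈ 3.1224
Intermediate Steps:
H = 36
Function('h')(Q, r) = Add(-2, Mul(Q, Pow(r, -1))) (Function('h')(Q, r) = Add(-2, Mul(Add(Q, Q), Pow(Add(r, r), -1))) = Add(-2, Mul(Mul(2, Q), Pow(Mul(2, r), -1))) = Add(-2, Mul(Mul(2, Q), Mul(Rational(1, 2), Pow(r, -1)))) = Add(-2, Mul(Q, Pow(r, -1))))
Mul(Add(Function('h')(284, 148), 161152), Pow(Add(51576, Function('t')(H)), -1)) = Mul(Add(Add(-2, Mul(284, Pow(148, -1))), 161152), Pow(Add(51576, 36), -1)) = Mul(Add(Add(-2, Mul(284, Rational(1, 148))), 161152), Pow(51612, -1)) = Mul(Add(Add(-2, Rational(71, 37)), 161152), Rational(1, 51612)) = Mul(Add(Rational(-3, 37), 161152), Rational(1, 51612)) = Mul(Rational(5962621, 37), Rational(1, 51612)) = Rational(5962621, 1909644)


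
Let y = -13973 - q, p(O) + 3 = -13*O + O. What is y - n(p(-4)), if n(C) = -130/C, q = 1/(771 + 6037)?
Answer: -855976657/61272 ≈ -13970.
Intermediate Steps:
q = 1/6808 ≈ 0.00014689
p(O) = -3 - 12*O (p(O) = -3 + (-13*O + O) = -3 - 12*O)
y = -95128185/6808 (y = -13973 - 1*1/6808 = -13973 - 1/6808 = -95128185/6808 ≈ -13973.)
y - n(p(-4)) = -95128185/6808 - (-130)/(-3 - 12*(-4)) = -95128185/6808 - (-130)/(-3 + 48) = -95128185/6808 - (-130)/45 = -95128185/6808 - 1*(-26/9) = -95128185/6808 + 26/9 = -855976657/61272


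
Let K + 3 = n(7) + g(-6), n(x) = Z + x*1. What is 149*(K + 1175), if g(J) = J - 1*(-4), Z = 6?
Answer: 176267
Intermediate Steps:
n(x) = 6 + x (n(x) = 6 + x*1 = 6 + x)
g(J) = 4 + J (g(J) = J + 4 = 4 + J)
K = 8 (K = -3 + ((6 + 7) + (4 - 6)) = -3 + (13 - 2) = -3 + 11 = 8)
149*(K + 1175) = 149*(8 + 1175) = 149*1183 = 176267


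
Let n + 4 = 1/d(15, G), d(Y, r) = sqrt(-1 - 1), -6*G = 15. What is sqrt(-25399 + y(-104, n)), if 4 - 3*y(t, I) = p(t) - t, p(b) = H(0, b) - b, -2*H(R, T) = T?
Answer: I*sqrt(229359)/3 ≈ 159.64*I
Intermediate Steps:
G = -5/2 (G = -1/6*15 = -5/2 ≈ -2.5000)
d(Y, r) = I*sqrt(2) (d(Y, r) = sqrt(-2) = I*sqrt(2))
H(R, T) = -T/2
n = -4 - I*sqrt(2)/2 (n = -4 + 1/(I*sqrt(2)) = -4 - I*sqrt(2)/2 ≈ -4.0 - 0.70711*I)
p(b) = -3*b/2 (p(b) = -b/2 - b = -3*b/2)
y(t, I) = 4/3 + 5*t/6 (y(t, I) = 4/3 - (-3*t/2 - t)/3 = 4/3 - (-5)*t/6 = 4/3 + 5*t/6)
sqrt(-25399 + y(-104, n)) = sqrt(-25399 + (4/3 + (5/6)*(-104))) = sqrt(-25399 + (4/3 - 260/3)) = sqrt(-25399 - 256/3) = sqrt(-76453/3) = I*sqrt(229359)/3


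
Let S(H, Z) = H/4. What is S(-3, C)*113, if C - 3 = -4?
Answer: -339/4 ≈ -84.750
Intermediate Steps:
C = -1 (C = 3 - 4 = -1)
S(H, Z) = H/4 (S(H, Z) = H*(¼) = H/4)
S(-3, C)*113 = ((¼)*(-3))*113 = -¾*113 = -339/4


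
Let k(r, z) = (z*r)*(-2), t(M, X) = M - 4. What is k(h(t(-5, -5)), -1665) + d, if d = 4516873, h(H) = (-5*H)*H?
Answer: 3168223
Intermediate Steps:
t(M, X) = -4 + M
h(H) = -5*H²
k(r, z) = -2*r*z (k(r, z) = (r*z)*(-2) = -2*r*z)
k(h(t(-5, -5)), -1665) + d = -2*(-5*(-4 - 5)²)*(-1665) + 4516873 = -2*(-5*(-9)²)*(-1665) + 4516873 = -2*(-5*81)*(-1665) + 4516873 = -2*(-405)*(-1665) + 4516873 = -1348650 + 4516873 = 3168223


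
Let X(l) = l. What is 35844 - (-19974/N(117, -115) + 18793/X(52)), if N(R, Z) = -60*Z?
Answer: 1061016179/29900 ≈ 35486.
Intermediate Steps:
35844 - (-19974/N(117, -115) + 18793/X(52)) = 35844 - (-19974/((-60*(-115))) + 18793/52) = 35844 - (-19974/6900 + 18793*(1/52)) = 35844 - (-19974*1/6900 + 18793/52) = 35844 - (-3329/1150 + 18793/52) = 35844 - 1*10719421/29900 = 35844 - 10719421/29900 = 1061016179/29900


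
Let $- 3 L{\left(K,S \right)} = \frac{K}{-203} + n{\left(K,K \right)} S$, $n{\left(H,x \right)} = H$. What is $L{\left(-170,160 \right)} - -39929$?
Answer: $\frac{29838191}{609} \approx 48995.0$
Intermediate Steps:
$L{\left(K,S \right)} = \frac{K}{609} - \frac{K S}{3}$ ($L{\left(K,S \right)} = - \frac{\frac{K}{-203} + K S}{3} = - \frac{- \frac{K}{203} + K S}{3} = \frac{K}{609} - \frac{K S}{3}$)
$L{\left(-170,160 \right)} - -39929 = \frac{1}{609} \left(-170\right) \left(1 - 32480\right) - -39929 = \frac{1}{609} \left(-170\right) \left(1 - 32480\right) + 39929 = \frac{1}{609} \left(-170\right) \left(-32479\right) + 39929 = \frac{5521430}{609} + 39929 = \frac{29838191}{609}$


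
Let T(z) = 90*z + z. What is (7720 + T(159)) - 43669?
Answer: -21480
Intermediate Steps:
T(z) = 91*z
(7720 + T(159)) - 43669 = (7720 + 91*159) - 43669 = (7720 + 14469) - 43669 = 22189 - 43669 = -21480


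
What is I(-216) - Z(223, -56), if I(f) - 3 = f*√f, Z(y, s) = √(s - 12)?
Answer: 3 - 1296*I*√6 - 2*I*√17 ≈ 3.0 - 3182.8*I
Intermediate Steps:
Z(y, s) = √(-12 + s)
I(f) = 3 + f^(3/2) (I(f) = 3 + f*√f = 3 + f^(3/2))
I(-216) - Z(223, -56) = (3 + (-216)^(3/2)) - √(-12 - 56) = (3 - 1296*I*√6) - √(-68) = (3 - 1296*I*√6) - 2*I*√17 = 3 - 1296*I*√6 - 2*I*√17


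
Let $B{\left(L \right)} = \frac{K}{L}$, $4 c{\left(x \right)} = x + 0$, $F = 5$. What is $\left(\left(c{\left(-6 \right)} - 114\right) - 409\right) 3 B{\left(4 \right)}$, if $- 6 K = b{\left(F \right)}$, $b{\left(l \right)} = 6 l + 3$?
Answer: $\frac{34617}{16} \approx 2163.6$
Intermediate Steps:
$b{\left(l \right)} = 3 + 6 l$
$K = - \frac{11}{2}$ ($K = - \frac{3 + 6 \cdot 5}{6} = - \frac{3 + 30}{6} = \left(- \frac{1}{6}\right) 33 = - \frac{11}{2} \approx -5.5$)
$c{\left(x \right)} = \frac{x}{4}$ ($c{\left(x \right)} = \frac{x + 0}{4} = \frac{x}{4}$)
$B{\left(L \right)} = - \frac{11}{2 L}$
$\left(\left(c{\left(-6 \right)} - 114\right) - 409\right) 3 B{\left(4 \right)} = \left(\left(\frac{1}{4} \left(-6\right) - 114\right) - 409\right) 3 \left(- \frac{11}{2 \cdot 4}\right) = \left(\left(- \frac{3}{2} - 114\right) - 409\right) 3 \left(\left(- \frac{11}{2}\right) \frac{1}{4}\right) = \left(- \frac{231}{2} - 409\right) 3 \left(- \frac{11}{8}\right) = \left(- \frac{1049}{2}\right) \left(- \frac{33}{8}\right) = \frac{34617}{16}$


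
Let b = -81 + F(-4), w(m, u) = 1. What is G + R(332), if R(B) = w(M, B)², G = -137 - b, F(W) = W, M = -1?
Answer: -51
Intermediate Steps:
b = -85 (b = -81 - 4 = -85)
G = -52 (G = -137 - 1*(-85) = -137 + 85 = -52)
R(B) = 1 (R(B) = 1² = 1)
G + R(332) = -52 + 1 = -51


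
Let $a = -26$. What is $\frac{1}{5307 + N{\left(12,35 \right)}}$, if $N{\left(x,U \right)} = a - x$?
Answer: $\frac{1}{5269} \approx 0.00018979$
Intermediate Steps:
$N{\left(x,U \right)} = -26 - x$
$\frac{1}{5307 + N{\left(12,35 \right)}} = \frac{1}{5307 - 38} = \frac{1}{5269}$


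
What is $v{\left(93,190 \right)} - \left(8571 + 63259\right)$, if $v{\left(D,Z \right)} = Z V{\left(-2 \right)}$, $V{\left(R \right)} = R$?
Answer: $-72210$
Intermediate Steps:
$v{\left(D,Z \right)} = - 2 Z$ ($v{\left(D,Z \right)} = Z \left(-2\right) = - 2 Z$)
$v{\left(93,190 \right)} - \left(8571 + 63259\right) = \left(-2\right) 190 - \left(8571 + 63259\right) = -380 - 71830 = -72210$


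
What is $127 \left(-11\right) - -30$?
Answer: $-1367$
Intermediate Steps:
$127 \left(-11\right) - -30 = -1397 + \left(-28 + 58\right) = -1397 + 30 = -1367$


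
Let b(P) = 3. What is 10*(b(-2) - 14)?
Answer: -110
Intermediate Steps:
10*(b(-2) - 14) = 10*(3 - 14) = 10*(-11) = -110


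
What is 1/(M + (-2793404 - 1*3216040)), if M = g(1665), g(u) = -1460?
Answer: -1/6010904 ≈ -1.6636e-7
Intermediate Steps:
M = -1460
1/(M + (-2793404 - 1*3216040)) = 1/(-1460 + (-2793404 - 1*3216040)) = 1/(-1460 + (-2793404 - 3216040)) = 1/(-1460 - 6009444) = 1/(-6010904) = -1/6010904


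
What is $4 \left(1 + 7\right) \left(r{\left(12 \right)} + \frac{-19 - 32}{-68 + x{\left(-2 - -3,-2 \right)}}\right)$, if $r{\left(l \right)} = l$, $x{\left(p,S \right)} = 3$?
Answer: $\frac{26592}{65} \approx 409.11$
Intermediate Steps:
$4 \left(1 + 7\right) \left(r{\left(12 \right)} + \frac{-19 - 32}{-68 + x{\left(-2 - -3,-2 \right)}}\right) = 4 \left(1 + 7\right) \left(12 + \frac{-19 - 32}{-68 + 3}\right) = 4 \cdot 8 \left(12 - \frac{51}{-65}\right) = 32 \left(12 - - \frac{51}{65}\right) = 32 \left(12 + \frac{51}{65}\right) = 32 \cdot \frac{831}{65} = \frac{26592}{65}$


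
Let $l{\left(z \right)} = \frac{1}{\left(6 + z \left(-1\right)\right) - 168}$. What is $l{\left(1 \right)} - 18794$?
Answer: $- \frac{3063423}{163} \approx -18794.0$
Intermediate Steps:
$l{\left(z \right)} = \frac{1}{-162 - z}$ ($l{\left(z \right)} = \frac{1}{\left(6 - z\right) - 168} = \frac{1}{-162 - z}$)
$l{\left(1 \right)} - 18794 = - \frac{1}{162 + 1} - 18794 = - \frac{1}{163} - 18794 = - \frac{3063423}{163}$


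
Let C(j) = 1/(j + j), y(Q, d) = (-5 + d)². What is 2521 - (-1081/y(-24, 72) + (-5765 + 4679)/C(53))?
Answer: 528073574/4489 ≈ 1.1764e+5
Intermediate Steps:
C(j) = 1/(2*j)
2521 - (-1081/y(-24, 72) + (-5765 + 4679)/C(53)) = 2521 - (-1081/(-5 + 72)² + (-5765 + 4679)/(((½)/53))) = 2521 - (-1081/(67²) - 1086/((½)*(1/53))) = 2521 - (-1081/4489 - 1086/1/106) = 2521 - (-1081*1/4489 - 1086*106) = 2521 - (-1081/4489 - 115116) = 2521 - 1*(-516756805/4489) = 2521 + 516756805/4489 = 528073574/4489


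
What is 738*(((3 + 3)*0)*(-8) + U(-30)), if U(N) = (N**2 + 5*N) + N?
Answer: 531360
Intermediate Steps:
U(N) = N**2 + 6*N
738*(((3 + 3)*0)*(-8) + U(-30)) = 738*(((3 + 3)*0)*(-8) - 30*(6 - 30)) = 738*((6*0)*(-8) - 30*(-24)) = 738*(0*(-8) + 720) = 738*(0 + 720) = 738*720 = 531360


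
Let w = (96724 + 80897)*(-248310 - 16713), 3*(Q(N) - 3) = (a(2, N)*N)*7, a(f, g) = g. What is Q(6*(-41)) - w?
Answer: 47073791490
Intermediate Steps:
Q(N) = 3 + 7*N²/3 (Q(N) = 3 + ((N*N)*7)/3 = 3 + (N²*7)/3 = 3 + (7*N²)/3 = 3 + 7*N²/3)
w = -47073650283 (w = 177621*(-265023) = -47073650283)
Q(6*(-41)) - w = (3 + 7*(6*(-41))²/3) - 1*(-47073650283) = (3 + (7/3)*(-246)²) + 47073650283 = (3 + (7/3)*60516) + 47073650283 = (3 + 141204) + 47073650283 = 141207 + 47073650283 = 47073791490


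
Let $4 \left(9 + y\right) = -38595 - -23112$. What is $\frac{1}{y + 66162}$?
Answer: $\frac{4}{249129} \approx 1.6056 \cdot 10^{-5}$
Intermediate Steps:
$y = - \frac{15519}{4}$ ($y = -9 + \frac{-38595 - -23112}{4} = -9 + \frac{-38595 + 23112}{4} = -9 + \frac{1}{4} \left(-15483\right) = -9 - \frac{15483}{4} = - \frac{15519}{4} \approx -3879.8$)
$\frac{1}{y + 66162} = \frac{1}{- \frac{15519}{4} + 66162} = \frac{1}{\frac{249129}{4}} = \frac{4}{249129}$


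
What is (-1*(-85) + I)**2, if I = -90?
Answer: 25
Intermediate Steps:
(-1*(-85) + I)**2 = (-1*(-85) - 90)**2 = (85 - 90)**2 = (-5)**2 = 25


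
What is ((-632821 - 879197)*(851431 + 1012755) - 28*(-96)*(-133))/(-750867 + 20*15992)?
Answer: 2818683144852/431027 ≈ 6.5395e+6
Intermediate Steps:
((-632821 - 879197)*(851431 + 1012755) - 28*(-96)*(-133))/(-750867 + 20*15992) = (-1512018*1864186 + 2688*(-133))/(-750867 + 319840) = (-2818682787348 - 357504)/(-431027) = -2818683144852*(-1/431027) = 2818683144852/431027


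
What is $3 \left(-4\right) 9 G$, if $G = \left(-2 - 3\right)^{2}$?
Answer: $-2700$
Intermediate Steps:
$G = 25$ ($G = \left(-5\right)^{2} = 25$)
$3 \left(-4\right) 9 G = 3 \left(-4\right) 9 \cdot 25 = \left(-12\right) 9 \cdot 25 = \left(-108\right) 25 = -2700$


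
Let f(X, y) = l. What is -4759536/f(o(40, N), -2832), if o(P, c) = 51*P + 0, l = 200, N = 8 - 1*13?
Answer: -594942/25 ≈ -23798.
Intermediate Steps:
N = -5 (N = 8 - 13 = -5)
o(P, c) = 51*P
f(X, y) = 200
-4759536/f(o(40, N), -2832) = -4759536/200 = -4759536*1/200 = -594942/25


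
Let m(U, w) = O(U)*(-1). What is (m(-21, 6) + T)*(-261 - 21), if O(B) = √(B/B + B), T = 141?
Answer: -39762 + 564*I*√5 ≈ -39762.0 + 1261.1*I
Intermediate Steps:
O(B) = √(1 + B)
m(U, w) = -√(1 + U) (m(U, w) = √(1 + U)*(-1) = -√(1 + U))
(m(-21, 6) + T)*(-261 - 21) = (-√(1 - 21) + 141)*(-261 - 21) = (-√(-20) + 141)*(-282) = (-2*I*√5 + 141)*(-282) = (141 - 2*I*√5)*(-282) = -39762 + 564*I*√5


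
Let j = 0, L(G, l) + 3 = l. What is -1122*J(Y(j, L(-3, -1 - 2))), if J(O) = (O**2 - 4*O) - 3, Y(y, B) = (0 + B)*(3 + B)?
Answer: -279378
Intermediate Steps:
L(G, l) = -3 + l
Y(y, B) = B*(3 + B)
J(O) = -3 + O**2 - 4*O
-1122*J(Y(j, L(-3, -1 - 2))) = -1122*(-3 + ((-3 + (-1 - 2))*(3 + (-3 + (-1 - 2))))**2 - 4*(-3 + (-1 - 2))*(3 + (-3 + (-1 - 2)))) = -1122*(-3 + ((-3 - 3)*(3 + (-3 - 3)))**2 - 4*(-3 - 3)*(3 + (-3 - 3))) = -1122*(-3 + (-6*(3 - 6))**2 - (-24)*(3 - 6)) = -1122*(-3 + (-6*(-3))**2 - (-24)*(-3)) = -1122*(-3 + 18**2 - 4*18) = -1122*(-3 + 324 - 72) = -1122*249 = -279378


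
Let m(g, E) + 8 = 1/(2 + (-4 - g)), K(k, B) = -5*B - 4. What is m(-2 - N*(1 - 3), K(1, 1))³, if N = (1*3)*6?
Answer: -24137569/46656 ≈ -517.35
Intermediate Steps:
K(k, B) = -4 - 5*B
N = 18 (N = 3*6 = 18)
m(g, E) = -8 + 1/(-2 - g) (m(g, E) = -8 + 1/(2 + (-4 - g)) = -8 + 1/(-2 - g))
m(-2 - N*(1 - 3), K(1, 1))³ = ((-17 - 8*(-2 - 18*(1 - 3)))/(2 + (-2 - 18*(1 - 3))))³ = ((-17 - 8*(-2 - 18*(-2)))/(2 + (-2 - 18*(-2))))³ = ((-17 - 8*(-2 - 1*(-36)))/(2 + (-2 - 1*(-36))))³ = ((-17 - 8*(-2 + 36))/(2 + (-2 + 36)))³ = ((-17 - 8*34)/(2 + 34))³ = ((-17 - 272)/36)³ = ((1/36)*(-289))³ = (-289/36)³ = -24137569/46656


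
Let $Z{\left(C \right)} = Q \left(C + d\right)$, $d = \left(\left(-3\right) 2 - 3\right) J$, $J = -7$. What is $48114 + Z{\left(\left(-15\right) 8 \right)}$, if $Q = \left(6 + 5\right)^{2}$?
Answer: $41217$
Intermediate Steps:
$d = 63$ ($d = \left(\left(-3\right) 2 - 3\right) \left(-7\right) = \left(-6 - 3\right) \left(-7\right) = \left(-9\right) \left(-7\right) = 63$)
$Q = 121$ ($Q = 11^{2} = 121$)
$Z{\left(C \right)} = 7623 + 121 C$ ($Z{\left(C \right)} = 121 \left(C + 63\right) = 121 \left(63 + C\right) = 7623 + 121 C$)
$48114 + Z{\left(\left(-15\right) 8 \right)} = 48114 + \left(7623 + 121 \left(\left(-15\right) 8\right)\right) = 48114 + \left(7623 + 121 \left(-120\right)\right) = 48114 + \left(7623 - 14520\right) = 48114 - 6897 = 41217$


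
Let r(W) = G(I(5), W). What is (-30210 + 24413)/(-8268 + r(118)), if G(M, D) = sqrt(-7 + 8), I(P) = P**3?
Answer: 5797/8267 ≈ 0.70122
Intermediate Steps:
G(M, D) = 1 (G(M, D) = sqrt(1) = 1)
r(W) = 1
(-30210 + 24413)/(-8268 + r(118)) = (-30210 + 24413)/(-8268 + 1) = -5797/(-8267) = -5797*(-1/8267) = 5797/8267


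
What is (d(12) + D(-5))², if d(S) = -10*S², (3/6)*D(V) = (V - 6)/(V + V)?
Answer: 51681721/25 ≈ 2.0673e+6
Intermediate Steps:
D(V) = (-6 + V)/V (D(V) = 2*((V - 6)/(V + V)) = 2*((-6 + V)/((2*V))) = 2*((-6 + V)*(1/(2*V))) = 2*((-6 + V)/(2*V)) = (-6 + V)/V)
(d(12) + D(-5))² = (-10*12² + (-6 - 5)/(-5))² = (-10*144 - ⅕*(-11))² = (-1440 + 11/5)² = (-7189/5)² = 51681721/25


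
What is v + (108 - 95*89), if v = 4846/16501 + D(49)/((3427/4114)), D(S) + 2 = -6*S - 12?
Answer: -492905901539/56548927 ≈ -8716.5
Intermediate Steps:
D(S) = -14 - 6*S (D(S) = -2 + (-6*S - 12) = -2 + (-12 - 6*S) = -14 - 6*S)
v = -20892007870/56548927 (v = 4846/16501 + (-14 - 6*49)/((3427/4114)) = 4846*(1/16501) + (-14 - 294)/((3427*(1/4114))) = 4846/16501 - 308/3427/4114 = 4846/16501 - 308*4114/3427 = 4846/16501 - 1267112/3427 = -20892007870/56548927 ≈ -369.45)
v + (108 - 95*89) = -20892007870/56548927 + (108 - 95*89) = -20892007870/56548927 + (108 - 8455) = -20892007870/56548927 - 8347 = -492905901539/56548927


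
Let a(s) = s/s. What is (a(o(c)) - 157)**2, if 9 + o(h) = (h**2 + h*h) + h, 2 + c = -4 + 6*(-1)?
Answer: 24336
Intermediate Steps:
c = -12 (c = -2 + (-4 + 6*(-1)) = -2 + (-4 - 6) = -2 - 10 = -12)
o(h) = -9 + h + 2*h**2 (o(h) = -9 + ((h**2 + h*h) + h) = -9 + ((h**2 + h**2) + h) = -9 + (2*h**2 + h) = -9 + (h + 2*h**2) = -9 + h + 2*h**2)
a(s) = 1
(a(o(c)) - 157)**2 = (1 - 157)**2 = (-156)**2 = 24336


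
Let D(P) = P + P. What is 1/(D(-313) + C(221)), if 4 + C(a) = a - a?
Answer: -1/630 ≈ -0.0015873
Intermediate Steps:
C(a) = -4 (C(a) = -4 + (a - a) = -4 + 0 = -4)
D(P) = 2*P
1/(D(-313) + C(221)) = 1/(2*(-313) - 4) = 1/(-626 - 4) = 1/(-630) = -1/630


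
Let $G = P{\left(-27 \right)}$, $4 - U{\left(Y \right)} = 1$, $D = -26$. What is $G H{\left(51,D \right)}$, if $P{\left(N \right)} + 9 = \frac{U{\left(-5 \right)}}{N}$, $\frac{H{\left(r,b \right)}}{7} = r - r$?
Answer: $0$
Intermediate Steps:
$U{\left(Y \right)} = 3$ ($U{\left(Y \right)} = 4 - 1 = 3$)
$H{\left(r,b \right)} = 0$ ($H{\left(r,b \right)} = 7 \left(r - r\right) = 7 \cdot 0 = 0$)
$P{\left(N \right)} = -9 + \frac{3}{N}$
$G = - \frac{82}{9}$ ($G = -9 + \frac{3}{-27} = -9 + 3 \left(- \frac{1}{27}\right) = -9 - \frac{1}{9} = - \frac{82}{9} \approx -9.1111$)
$G H{\left(51,D \right)} = \left(- \frac{82}{9}\right) 0 = 0$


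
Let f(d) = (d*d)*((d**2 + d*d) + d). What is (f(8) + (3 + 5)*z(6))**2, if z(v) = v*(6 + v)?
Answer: 86118400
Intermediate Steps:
f(d) = d**2*(d + 2*d**2) (f(d) = d**2*((d**2 + d**2) + d) = d**2*(2*d**2 + d) = d**2*(d + 2*d**2))
(f(8) + (3 + 5)*z(6))**2 = (8**3*(1 + 2*8) + (3 + 5)*(6*(6 + 6)))**2 = (512*(1 + 16) + 8*(6*12))**2 = (512*17 + 8*72)**2 = (8704 + 576)**2 = 9280**2 = 86118400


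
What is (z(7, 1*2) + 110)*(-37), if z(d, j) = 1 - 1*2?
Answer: -4033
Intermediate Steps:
z(d, j) = -1 (z(d, j) = 1 - 2 = -1)
(z(7, 1*2) + 110)*(-37) = (-1 + 110)*(-37) = 109*(-37) = -4033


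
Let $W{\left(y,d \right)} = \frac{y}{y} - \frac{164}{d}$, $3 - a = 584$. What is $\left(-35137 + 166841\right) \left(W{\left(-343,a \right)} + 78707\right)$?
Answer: $\frac{6022759648448}{581} \approx 1.0366 \cdot 10^{10}$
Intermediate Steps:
$a = -581$ ($a = 3 - 584 = -581$)
$W{\left(y,d \right)} = 1 - \frac{164}{d}$
$\left(-35137 + 166841\right) \left(W{\left(-343,a \right)} + 78707\right) = \left(-35137 + 166841\right) \left(\frac{-164 - 581}{-581} + 78707\right) = 131704 \left(\left(- \frac{1}{581}\right) \left(-745\right) + 78707\right) = 131704 \left(\frac{745}{581} + 78707\right) = 131704 \cdot \frac{45729512}{581} = \frac{6022759648448}{581}$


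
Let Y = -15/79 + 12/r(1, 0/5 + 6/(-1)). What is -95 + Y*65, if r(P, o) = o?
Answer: -18750/79 ≈ -237.34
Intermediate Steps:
Y = -173/79 (Y = -15/79 + 12/(0/5 + 6/(-1)) = -15*1/79 + 12/(0*(1/5) + 6*(-1)) = -15/79 + 12/(0 - 6) = -15/79 + 12/(-6) = -15/79 + 12*(-1/6) = -15/79 - 2 = -173/79 ≈ -2.1899)
-95 + Y*65 = -95 - 173/79*65 = -95 - 11245/79 = -18750/79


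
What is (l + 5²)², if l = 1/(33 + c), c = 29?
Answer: 2405601/3844 ≈ 625.81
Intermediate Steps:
l = 1/62 (l = 1/(33 + 29) = 1/62 ≈ 0.016129)
(l + 5²)² = (1/62 + 5²)² = (1/62 + 25)² = (1551/62)² = 2405601/3844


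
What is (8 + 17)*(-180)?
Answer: -4500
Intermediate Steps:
(8 + 17)*(-180) = 25*(-180) = -4500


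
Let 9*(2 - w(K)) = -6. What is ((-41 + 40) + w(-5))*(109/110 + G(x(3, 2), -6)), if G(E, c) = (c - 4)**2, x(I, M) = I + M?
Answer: 3703/22 ≈ 168.32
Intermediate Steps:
w(K) = 8/3 (w(K) = 2 - 1/9*(-6) = 2 + 2/3 = 8/3)
G(E, c) = (-4 + c)**2
((-41 + 40) + w(-5))*(109/110 + G(x(3, 2), -6)) = ((-41 + 40) + 8/3)*(109/110 + (-4 - 6)**2) = (-1 + 8/3)*(109*(1/110) + (-10)**2) = 5*(109/110 + 100)/3 = (5/3)*(11109/110) = 3703/22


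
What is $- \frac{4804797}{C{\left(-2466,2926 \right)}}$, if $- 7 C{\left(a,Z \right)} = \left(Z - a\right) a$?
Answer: $- \frac{11211193}{4432224} \approx -2.5295$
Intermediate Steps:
$C{\left(a,Z \right)} = - \frac{a \left(Z - a\right)}{7}$ ($C{\left(a,Z \right)} = - \frac{\left(Z - a\right) a}{7} = - \frac{a \left(Z - a\right)}{7}$)
$- \frac{4804797}{C{\left(-2466,2926 \right)}} = - \frac{4804797}{\frac{1}{7} \left(-2466\right) \left(-2466 - 2926\right)} = - \frac{4804797}{\frac{1}{7} \left(-2466\right) \left(-5392\right)} = - \frac{4804797}{\frac{13296672}{7}} = \left(-4804797\right) \frac{7}{13296672} = - \frac{11211193}{4432224}$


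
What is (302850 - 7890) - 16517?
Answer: 278443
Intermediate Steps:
(302850 - 7890) - 16517 = 294960 - 16517 = 278443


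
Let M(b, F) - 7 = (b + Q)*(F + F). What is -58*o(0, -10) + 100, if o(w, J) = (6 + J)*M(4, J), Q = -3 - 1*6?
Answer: 24924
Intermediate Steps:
Q = -9 (Q = -3 - 6 = -9)
M(b, F) = 7 + 2*F*(-9 + b) (M(b, F) = 7 + (b - 9)*(F + F) = 7 + (-9 + b)*(2*F) = 7 + 2*F*(-9 + b))
o(w, J) = (6 + J)*(7 - 10*J) (o(w, J) = (6 + J)*(7 - 18*J + 2*J*4) = (6 + J)*(7 - 18*J + 8*J) = (6 + J)*(7 - 10*J))
-58*o(0, -10) + 100 = -58*(6 - 10)*(7 - 10*(-10)) + 100 = -(-232)*(7 + 100) + 100 = -(-232)*107 + 100 = -58*(-428) + 100 = 24824 + 100 = 24924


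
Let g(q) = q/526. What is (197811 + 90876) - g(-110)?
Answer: 75924736/263 ≈ 2.8869e+5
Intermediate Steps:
g(q) = q/526 (g(q) = q*(1/526) = q/526)
(197811 + 90876) - g(-110) = (197811 + 90876) - (-110)/526 = 288687 - 1*(-55/263) = 288687 + 55/263 = 75924736/263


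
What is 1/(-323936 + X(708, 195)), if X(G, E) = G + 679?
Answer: -1/322549 ≈ -3.1003e-6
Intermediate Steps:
X(G, E) = 679 + G
1/(-323936 + X(708, 195)) = 1/(-323936 + (679 + 708)) = 1/(-323936 + 1387) = 1/(-322549) = -1/322549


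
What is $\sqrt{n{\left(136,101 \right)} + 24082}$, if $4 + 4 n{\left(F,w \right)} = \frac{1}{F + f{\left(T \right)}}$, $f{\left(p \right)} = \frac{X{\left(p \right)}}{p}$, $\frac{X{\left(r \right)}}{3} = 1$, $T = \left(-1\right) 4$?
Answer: $\frac{\sqrt{7048051702}}{541} \approx 155.18$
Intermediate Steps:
$T = -4$
$X{\left(r \right)} = 3$ ($X{\left(r \right)} = 3 \cdot 1 = 3$)
$f{\left(p \right)} = \frac{3}{p}$
$n{\left(F,w \right)} = -1 + \frac{1}{4 \left(- \frac{3}{4} + F\right)}$ ($n{\left(F,w \right)} = -1 + \frac{1}{4 \left(F + \frac{3}{-4}\right)} = -1 + \frac{1}{4 \left(F + 3 \left(- \frac{1}{4}\right)\right)} = -1 + \frac{1}{4 \left(F - \frac{3}{4}\right)} = -1 + \frac{1}{4 \left(- \frac{3}{4} + F\right)}$)
$\sqrt{n{\left(136,101 \right)} + 24082} = \sqrt{\frac{4 \left(1 - 136\right)}{-3 + 4 \cdot 136} + 24082} = \sqrt{\frac{4 \left(1 - 136\right)}{-3 + 544} + 24082} = \sqrt{4 \cdot \frac{1}{541} \left(-135\right) + 24082} = \sqrt{- \frac{540}{541} + 24082} = \sqrt{\frac{13027822}{541}} = \frac{\sqrt{7048051702}}{541}$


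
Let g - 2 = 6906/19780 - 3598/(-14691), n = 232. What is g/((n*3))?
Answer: 376900223/101124617040 ≈ 0.0037271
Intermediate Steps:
g = 376900223/145293990 (g = 2 + (6906/19780 - 3598/(-14691)) = 2 + (6906*(1/19780) - 3598*(-1/14691)) = 2 + (3453/9890 + 3598/14691) = 2 + 86312243/145293990 = 376900223/145293990 ≈ 2.5941)
g/((n*3)) = 376900223/(145293990*((232*3))) = (376900223/145293990)/696 = (376900223/145293990)*(1/696) = 376900223/101124617040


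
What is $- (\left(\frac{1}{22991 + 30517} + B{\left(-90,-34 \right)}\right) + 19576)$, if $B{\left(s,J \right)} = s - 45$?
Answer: $- \frac{1040249029}{53508} \approx -19441.0$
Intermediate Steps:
$B{\left(s,J \right)} = -45 + s$
$- (\left(\frac{1}{22991 + 30517} + B{\left(-90,-34 \right)}\right) + 19576) = - (\left(\frac{1}{22991 + 30517} - 135\right) + 19576) = - (\left(\frac{1}{53508} - 135\right) + 19576) = - (- \frac{7223579}{53508} + 19576) = \left(-1\right) \frac{1040249029}{53508} = - \frac{1040249029}{53508}$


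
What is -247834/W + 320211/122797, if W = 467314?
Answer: 2591430686/1247494723 ≈ 2.0773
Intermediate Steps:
-247834/W + 320211/122797 = -247834/467314 + 320211/122797 = -247834*1/467314 + 320211*(1/122797) = -123917/233657 + 320211/122797 = 2591430686/1247494723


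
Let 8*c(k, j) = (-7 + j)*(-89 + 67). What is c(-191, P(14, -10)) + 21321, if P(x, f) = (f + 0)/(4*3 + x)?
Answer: 277437/13 ≈ 21341.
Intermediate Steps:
P(x, f) = f/(12 + x)
c(k, j) = 77/4 - 11*j/4 (c(k, j) = ((-7 + j)*(-89 + 67))/8 = ((-7 + j)*(-22))/8 = (154 - 22*j)/8 = 77/4 - 11*j/4)
c(-191, P(14, -10)) + 21321 = (77/4 - (-55)/(2*(12 + 14))) + 21321 = (77/4 - (-55)/(2*26)) + 21321 = (77/4 - 11/4*(-5/13)) + 21321 = (77/4 + 55/52) + 21321 = 264/13 + 21321 = 277437/13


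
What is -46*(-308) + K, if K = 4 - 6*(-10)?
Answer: 14232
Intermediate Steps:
K = 64 (K = 4 + 60 = 64)
-46*(-308) + K = -46*(-308) + 64 = 14168 + 64 = 14232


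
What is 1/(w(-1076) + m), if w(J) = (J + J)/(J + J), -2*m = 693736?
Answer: -1/346867 ≈ -2.8829e-6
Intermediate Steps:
m = -346868 (m = -½*693736 = -346868)
w(J) = 1 (w(J) = (2*J)/((2*J)) = (2*J)*(1/(2*J)) = 1)
1/(w(-1076) + m) = 1/(1 - 346868) = 1/(-346867) = -1/346867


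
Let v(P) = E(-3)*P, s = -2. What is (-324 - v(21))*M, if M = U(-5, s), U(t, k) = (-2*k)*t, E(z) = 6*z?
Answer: -1080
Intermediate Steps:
v(P) = -18*P (v(P) = (6*(-3))*P = -18*P)
U(t, k) = -2*k*t
M = -20 (M = -2*(-2)*(-5) = -20)
(-324 - v(21))*M = (-324 - (-18)*21)*(-20) = (-324 - 1*(-378))*(-20) = (-324 + 378)*(-20) = 54*(-20) = -1080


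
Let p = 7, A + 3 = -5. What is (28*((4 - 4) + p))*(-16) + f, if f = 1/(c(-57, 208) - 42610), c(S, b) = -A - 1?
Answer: -133603009/42603 ≈ -3136.0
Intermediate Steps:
A = -8 (A = -3 - 5 = -8)
c(S, b) = 7 (c(S, b) = -1*(-8) - 1 = 8 - 1 = 7)
f = -1/42603 (f = 1/(7 - 42610) = 1/(-42603) = -1/42603 ≈ -2.3473e-5)
(28*((4 - 4) + p))*(-16) + f = (28*((4 - 4) + 7))*(-16) - 1/42603 = (28*(0 + 7))*(-16) - 1/42603 = (28*7)*(-16) - 1/42603 = 196*(-16) - 1/42603 = -3136 - 1/42603 = -133603009/42603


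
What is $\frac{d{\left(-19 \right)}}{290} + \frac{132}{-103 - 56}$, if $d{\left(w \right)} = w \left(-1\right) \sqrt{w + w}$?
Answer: $- \frac{44}{53} + \frac{19 i \sqrt{38}}{290} \approx -0.83019 + 0.40388 i$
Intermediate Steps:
$d{\left(w \right)} = - \sqrt{2} w^{\frac{3}{2}}$ ($d{\left(w \right)} = - w \sqrt{2 w} = - w \sqrt{2} \sqrt{w} = - \sqrt{2} w^{\frac{3}{2}}$)
$\frac{d{\left(-19 \right)}}{290} + \frac{132}{-103 - 56} = \frac{\left(-1\right) \sqrt{2} \left(-19\right)^{\frac{3}{2}}}{290} + \frac{132}{-103 - 56} = - \sqrt{2} \left(- 19 i \sqrt{19}\right) \frac{1}{290} + \frac{132}{-159} = 19 i \sqrt{38} \cdot \frac{1}{290} + 132 \left(- \frac{1}{159}\right) = \frac{19 i \sqrt{38}}{290} - \frac{44}{53} = - \frac{44}{53} + \frac{19 i \sqrt{38}}{290}$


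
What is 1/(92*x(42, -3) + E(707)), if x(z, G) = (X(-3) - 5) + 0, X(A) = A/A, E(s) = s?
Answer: 1/339 ≈ 0.0029499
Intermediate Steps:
X(A) = 1
x(z, G) = -4 (x(z, G) = (1 - 5) + 0 = -4 + 0 = -4)
1/(92*x(42, -3) + E(707)) = 1/(92*(-4) + 707) = 1/(-368 + 707) = 1/339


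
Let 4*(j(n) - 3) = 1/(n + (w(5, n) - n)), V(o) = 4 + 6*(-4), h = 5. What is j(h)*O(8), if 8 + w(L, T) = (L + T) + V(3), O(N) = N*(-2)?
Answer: -430/9 ≈ -47.778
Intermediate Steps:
V(o) = -20 (V(o) = 4 - 24 = -20)
O(N) = -2*N
w(L, T) = -28 + L + T (w(L, T) = -8 + ((L + T) - 20) = -8 + (-20 + L + T) = -28 + L + T)
j(n) = 3 + 1/(4*(-23 + n)) (j(n) = 3 + 1/(4*(n + ((-28 + 5 + n) - n))) = 3 + 1/(4*(n + ((-23 + n) - n))) = 3 + 1/(4*(n - 23)) = 3 + 1/(4*(-23 + n)))
j(h)*O(8) = ((-275 + 12*5)/(4*(-23 + 5)))*(-2*8) = ((1/4)*(-275 + 60)/(-18))*(-16) = ((1/4)*(-1/18)*(-215))*(-16) = (215/72)*(-16) = -430/9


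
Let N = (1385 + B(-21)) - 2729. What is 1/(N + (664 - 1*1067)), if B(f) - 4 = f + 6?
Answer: -1/1758 ≈ -0.00056883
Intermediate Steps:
B(f) = 10 + f (B(f) = 4 + (f + 6) = 4 + (6 + f) = 10 + f)
N = -1355 (N = (1385 + (10 - 21)) - 2729 = (1385 - 11) - 2729 = 1374 - 2729 = -1355)
1/(N + (664 - 1*1067)) = 1/(-1355 + (664 - 1*1067)) = 1/(-1355 + (664 - 1067)) = 1/(-1355 - 403) = 1/(-1758) = -1/1758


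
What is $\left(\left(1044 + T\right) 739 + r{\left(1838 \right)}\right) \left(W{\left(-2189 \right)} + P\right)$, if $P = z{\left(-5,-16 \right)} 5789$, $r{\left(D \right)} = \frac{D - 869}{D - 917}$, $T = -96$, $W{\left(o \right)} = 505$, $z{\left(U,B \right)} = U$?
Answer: $- \frac{6116759363880}{307} \approx -1.9924 \cdot 10^{10}$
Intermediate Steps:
$r{\left(D \right)} = \frac{-869 + D}{-917 + D}$
$P = -28945$ ($P = \left(-5\right) 5789 = -28945$)
$\left(\left(1044 + T\right) 739 + r{\left(1838 \right)}\right) \left(W{\left(-2189 \right)} + P\right) = \left(\left(1044 - 96\right) 739 + \frac{-869 + 1838}{-917 + 1838}\right) \left(505 - 28945\right) = \left(948 \cdot 739 + \frac{1}{921} \cdot 969\right) \left(-28440\right) = \left(700572 + \frac{1}{921} \cdot 969\right) \left(-28440\right) = \left(700572 + \frac{323}{307}\right) \left(-28440\right) = \frac{215075927}{307} \left(-28440\right) = - \frac{6116759363880}{307}$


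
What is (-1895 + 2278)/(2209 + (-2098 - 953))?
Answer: -383/842 ≈ -0.45487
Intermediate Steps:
(-1895 + 2278)/(2209 + (-2098 - 953)) = 383/(2209 - 3051) = 383/(-842) = 383*(-1/842) = -383/842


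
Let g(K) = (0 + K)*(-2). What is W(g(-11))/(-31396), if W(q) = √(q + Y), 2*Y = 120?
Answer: -√82/31396 ≈ -0.00028843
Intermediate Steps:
Y = 60 (Y = (½)*120 = 60)
g(K) = -2*K (g(K) = K*(-2) = -2*K)
W(q) = √(60 + q) (W(q) = √(q + 60) = √(60 + q))
W(g(-11))/(-31396) = √(60 - 2*(-11))/(-31396) = √(60 + 22)*(-1/31396) = √82*(-1/31396) = -√82/31396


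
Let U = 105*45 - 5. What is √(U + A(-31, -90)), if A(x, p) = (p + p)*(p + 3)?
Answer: 2*√5095 ≈ 142.76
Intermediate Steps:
A(x, p) = 2*p*(3 + p) (A(x, p) = (2*p)*(3 + p) = 2*p*(3 + p))
U = 4720 (U = 4725 - 5 = 4720)
√(U + A(-31, -90)) = √(4720 + 2*(-90)*(3 - 90)) = √(4720 + 2*(-90)*(-87)) = √(4720 + 15660) = √20380 = 2*√5095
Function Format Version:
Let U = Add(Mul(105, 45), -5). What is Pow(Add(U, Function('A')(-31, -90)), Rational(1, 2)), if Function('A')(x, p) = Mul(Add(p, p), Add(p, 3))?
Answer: Mul(2, Pow(5095, Rational(1, 2))) ≈ 142.76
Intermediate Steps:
Function('A')(x, p) = Mul(2, p, Add(3, p)) (Function('A')(x, p) = Mul(Mul(2, p), Add(3, p)) = Mul(2, p, Add(3, p)))
U = 4720 (U = Add(4725, -5) = 4720)
Pow(Add(U, Function('A')(-31, -90)), Rational(1, 2)) = Pow(Add(4720, Mul(2, -90, Add(3, -90))), Rational(1, 2)) = Pow(Add(4720, Mul(2, -90, -87)), Rational(1, 2)) = Pow(Add(4720, 15660), Rational(1, 2)) = Pow(20380, Rational(1, 2)) = Mul(2, Pow(5095, Rational(1, 2)))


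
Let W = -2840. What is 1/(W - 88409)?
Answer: -1/91249 ≈ -1.0959e-5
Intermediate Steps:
1/(W - 88409) = 1/(-2840 - 88409) = 1/(-91249) = -1/91249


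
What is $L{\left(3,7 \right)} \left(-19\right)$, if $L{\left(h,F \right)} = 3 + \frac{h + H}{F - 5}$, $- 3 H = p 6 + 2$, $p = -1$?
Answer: $- \frac{589}{6} \approx -98.167$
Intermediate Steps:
$H = \frac{4}{3}$ ($H = - \frac{\left(-1\right) 6 + 2}{3} = - \frac{-6 + 2}{3} = \left(- \frac{1}{3}\right) \left(-4\right) = \frac{4}{3} \approx 1.3333$)
$L{\left(h,F \right)} = 3 + \frac{\frac{4}{3} + h}{-5 + F}$ ($L{\left(h,F \right)} = 3 + \frac{h + \frac{4}{3}}{F - 5} = 3 + \frac{\frac{4}{3} + h}{-5 + F}$)
$L{\left(3,7 \right)} \left(-19\right) = \frac{- \frac{41}{3} + 3 + 3 \cdot 7}{-5 + 7} \left(-19\right) = \frac{- \frac{41}{3} + 3 + 21}{2} \left(-19\right) = \frac{1}{2} \cdot \frac{31}{3} \left(-19\right) = \frac{31}{6} \left(-19\right) = - \frac{589}{6}$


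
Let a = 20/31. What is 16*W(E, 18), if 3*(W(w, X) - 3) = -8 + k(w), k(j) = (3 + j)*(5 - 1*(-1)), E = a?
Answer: 11344/93 ≈ 121.98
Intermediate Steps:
a = 20/31 (a = 20*(1/31) = 20/31 ≈ 0.64516)
E = 20/31 ≈ 0.64516
k(j) = 18 + 6*j (k(j) = (3 + j)*(5 + 1) = (3 + j)*6 = 18 + 6*j)
W(w, X) = 19/3 + 2*w (W(w, X) = 3 + (-8 + (18 + 6*w))/3 = 3 + (10 + 6*w)/3 = 3 + (10/3 + 2*w) = 19/3 + 2*w)
16*W(E, 18) = 16*(19/3 + 2*(20/31)) = 16*(19/3 + 40/31) = 16*(709/93) = 11344/93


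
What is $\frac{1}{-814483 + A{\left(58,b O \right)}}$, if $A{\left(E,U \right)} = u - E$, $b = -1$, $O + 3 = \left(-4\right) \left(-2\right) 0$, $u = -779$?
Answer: $- \frac{1}{815320} \approx -1.2265 \cdot 10^{-6}$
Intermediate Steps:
$O = -3$ ($O = -3 + \left(-4\right) \left(-2\right) 0 = -3 + 8 \cdot 0 = -3 + 0 = -3$)
$A{\left(E,U \right)} = -779 - E$
$\frac{1}{-814483 + A{\left(58,b O \right)}} = \frac{1}{-814483 - 837} = \frac{1}{-815320} = - \frac{1}{815320}$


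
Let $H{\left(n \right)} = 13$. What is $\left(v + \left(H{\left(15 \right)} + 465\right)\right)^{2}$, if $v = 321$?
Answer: $638401$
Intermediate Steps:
$\left(v + \left(H{\left(15 \right)} + 465\right)\right)^{2} = \left(321 + \left(13 + 465\right)\right)^{2} = \left(321 + 478\right)^{2} = 799^{2} = 638401$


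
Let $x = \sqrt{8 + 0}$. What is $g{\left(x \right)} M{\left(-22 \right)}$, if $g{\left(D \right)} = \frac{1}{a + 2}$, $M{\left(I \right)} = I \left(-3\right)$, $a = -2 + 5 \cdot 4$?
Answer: $\frac{33}{10} \approx 3.3$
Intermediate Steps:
$a = 18$ ($a = -2 + 20 = 18$)
$x = 2 \sqrt{2}$ ($x = \sqrt{8} = 2 \sqrt{2} \approx 2.8284$)
$M{\left(I \right)} = - 3 I$
$g{\left(D \right)} = \frac{1}{20}$ ($g{\left(D \right)} = \frac{1}{18 + 2} = \frac{1}{20}$)
$g{\left(x \right)} M{\left(-22 \right)} = \frac{\left(-3\right) \left(-22\right)}{20} = \frac{1}{20} \cdot 66 = \frac{33}{10}$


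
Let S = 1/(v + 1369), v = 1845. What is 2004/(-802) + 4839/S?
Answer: 6236569944/401 ≈ 1.5553e+7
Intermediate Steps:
S = 1/3214 (S = 1/(1845 + 1369) = 1/3214 ≈ 0.00031114)
2004/(-802) + 4839/S = 2004/(-802) + 4839/(1/3214) = 2004*(-1/802) + 4839*3214 = -1002/401 + 15552546 = 6236569944/401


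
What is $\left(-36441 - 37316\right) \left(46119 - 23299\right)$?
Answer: $-1683134740$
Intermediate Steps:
$\left(-36441 - 37316\right) \left(46119 - 23299\right) = \left(-73757\right) 22820 = -1683134740$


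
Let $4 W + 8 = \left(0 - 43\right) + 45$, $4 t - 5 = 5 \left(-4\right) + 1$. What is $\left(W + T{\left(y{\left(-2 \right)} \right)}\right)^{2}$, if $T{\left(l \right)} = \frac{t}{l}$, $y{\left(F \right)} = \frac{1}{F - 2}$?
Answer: $\frac{625}{4} \approx 156.25$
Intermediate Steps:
$t = - \frac{7}{2}$ ($t = \frac{5}{4} + \frac{5 \left(-4\right) + 1}{4} = \frac{5}{4} + \frac{-20 + 1}{4} = \frac{5}{4} + \frac{1}{4} \left(-19\right) = \frac{5}{4} - \frac{19}{4} = - \frac{7}{2} \approx -3.5$)
$y{\left(F \right)} = \frac{1}{-2 + F}$
$T{\left(l \right)} = - \frac{7}{2 l}$
$W = - \frac{3}{2}$ ($W = -2 + \frac{\left(0 - 43\right) + 45}{4} = -2 + \frac{-43 + 45}{4} = -2 + \frac{1}{4} \cdot 2 = -2 + \frac{1}{2} = - \frac{3}{2} \approx -1.5$)
$\left(W + T{\left(y{\left(-2 \right)} \right)}\right)^{2} = \left(- \frac{3}{2} - \frac{7}{2 \frac{1}{-2 - 2}}\right)^{2} = \left(- \frac{3}{2} - \frac{7}{2 \frac{1}{-4}}\right)^{2} = \left(- \frac{3}{2} - \frac{7}{2 \left(- \frac{1}{4}\right)}\right)^{2} = \left(- \frac{3}{2} - -14\right)^{2} = \left(- \frac{3}{2} + 14\right)^{2} = \left(\frac{25}{2}\right)^{2} = \frac{625}{4}$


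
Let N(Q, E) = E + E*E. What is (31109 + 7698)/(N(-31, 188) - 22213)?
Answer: 38807/13319 ≈ 2.9137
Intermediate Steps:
N(Q, E) = E + E²
(31109 + 7698)/(N(-31, 188) - 22213) = (31109 + 7698)/(188*(1 + 188) - 22213) = 38807/(188*189 - 22213) = 38807/(35532 - 22213) = 38807/13319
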